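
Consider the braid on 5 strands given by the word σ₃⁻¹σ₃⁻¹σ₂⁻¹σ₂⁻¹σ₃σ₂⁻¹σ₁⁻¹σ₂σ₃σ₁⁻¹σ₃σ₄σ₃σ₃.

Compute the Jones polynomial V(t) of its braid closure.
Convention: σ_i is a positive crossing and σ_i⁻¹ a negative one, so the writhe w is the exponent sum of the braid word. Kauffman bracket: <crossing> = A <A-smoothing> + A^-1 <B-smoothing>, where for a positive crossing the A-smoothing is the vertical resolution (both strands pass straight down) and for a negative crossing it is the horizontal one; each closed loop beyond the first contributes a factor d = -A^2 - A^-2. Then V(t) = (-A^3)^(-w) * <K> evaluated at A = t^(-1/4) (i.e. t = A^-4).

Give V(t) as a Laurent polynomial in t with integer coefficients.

The presented braid s3^-1 s3^-1 s2^-1 s2^-1 s3 s2^-1 s1^-1 s2 s3 s1^-1 s3 s4 s3 s3 on 5 strands reduces by inverse Markov moves (closure unchanged at each step):
  Deconjugate: the word is γ·β·γ⁻¹ with γ = s3^-1 s3^-1 (prefix) and γ⁻¹ = s3 s3 (suffix); strip both.
  Destabilize: the word has the form β·s4 where s4 occurs only as the final letter (β ∈ B_4); drop it and the last strand → 4 strands.
Reduced to β = s2^-1 s2^-1 s3 s2^-1 s1^-1 s2 s3 s1^-1 s3 on 4 strands, 9 crossings.
Compute on β:
Braid: s2^-1 s2^-1 s3 s2^-1 s1^-1 s2 s3 s1^-1 s3 on 4 strands, 9 crossings.
Writhe w = (#positive) - (#negative) = 4 - 5 = -1.
Enumerate smoothing states for the bracket polynomial. There are 2^9 = 512 states.
For each crossing: s=0 is the vertical smoothing, s=1 horizontal. Crossing k contributes A^(sign_k * (1 - 2*s_k)); loop factor d = -A^2 - A^-2.
Tabulate the states by total A-exponent and number of loops L (A-exp: L × count):
  A^9: L=5 ×1
  A^7: L=4 ×9
  A^5: L=3 ×32, L=5 ×4
  A^3: L=2 ×55, L=4 ×28, L=6 ×1
  A^1: L=1 ×39, L=3 ×77, L=5 ×10
  A^-1: L=2 ×87, L=4 ×38, L=6 ×1
  A^-3: L=1 ×14, L=3 ×64, L=5 ×6
  A^-5: L=2 ×17, L=4 ×19
  A^-7: L=3 ×7, L=5 ×2
  A^-9: L=4 ×1
Each group contributes A^e * Σ count * d^(L-1):
Powers of d = -A^2 - A^-2: d^2 = A^4 + 2 + A^-4; d^3 = -A^6 - 3*A^2 - 3*A^-2 - A^-6; d^4 = A^8 + 4*A^4 + 6 + 4*A^-4 + A^-8; d^5 = -A^10 - 5*A^6 - 10*A^2 - 10*A^-2 - 5*A^-6 - A^-10.
  A^9 * (d^4) = A^17 + 4*A^13 + 6*A^9 + 4*A^5 + A
  A^7 * (9*d^3) = -9*A^13 - 27*A^9 - 27*A^5 - 9*A
  A^5 * (32*d^2 + 4*d^4) = 4*A^13 + 48*A^9 + 88*A^5 + 48*A + 4*A^-3
  A^3 * (55*d + 28*d^3 + d^5) = -A^13 - 33*A^9 - 149*A^5 - 149*A - 33*A^-3 - A^-7
  A^1 * (39 + 77*d^2 + 10*d^4) = 10*A^9 + 117*A^5 + 253*A + 117*A^-3 + 10*A^-7
  A^-1 * (87*d + 38*d^3 + d^5) = -A^9 - 43*A^5 - 211*A - 211*A^-3 - 43*A^-7 - A^-11
  A^-3 * (14 + 64*d^2 + 6*d^4) = 6*A^5 + 88*A + 178*A^-3 + 88*A^-7 + 6*A^-11
  A^-5 * (17*d + 19*d^3) = -19*A - 74*A^-3 - 74*A^-7 - 19*A^-11
  A^-7 * (7*d^2 + 2*d^4) = 2*A + 15*A^-3 + 26*A^-7 + 15*A^-11 + 2*A^-15
  A^-9 * (d^3) = -A^-3 - 3*A^-7 - 3*A^-11 - A^-15
Summing the groups: <K> = A^17 - 2*A^13 + 3*A^9 - 4*A^5 + 4*A - 5*A^-3 + 3*A^-7 - 2*A^-11 + A^-15
Normalise by the writhe: (-A^3)^(-w) = (-A^3)^(1) = -A^3, so f(A) = -A^3 * <K> = -A^20 + 2*A^16 - 3*A^12 + 4*A^8 - 4*A^4 + 5 - 3*A^-4 + 2*A^-8 - A^-12.
Substitute A = t^(-1/4), i.e. A^e → t^(-e/4): V(t) = -t^3 + 2*t^2 - 3*t + 5 - 4*t^-1 + 4*t^-2 - 3*t^-3 + 2*t^-4 - t^-5

Answer: -t^3 + 2*t^2 - 3*t + 5 - 4*t^-1 + 4*t^-2 - 3*t^-3 + 2*t^-4 - t^-5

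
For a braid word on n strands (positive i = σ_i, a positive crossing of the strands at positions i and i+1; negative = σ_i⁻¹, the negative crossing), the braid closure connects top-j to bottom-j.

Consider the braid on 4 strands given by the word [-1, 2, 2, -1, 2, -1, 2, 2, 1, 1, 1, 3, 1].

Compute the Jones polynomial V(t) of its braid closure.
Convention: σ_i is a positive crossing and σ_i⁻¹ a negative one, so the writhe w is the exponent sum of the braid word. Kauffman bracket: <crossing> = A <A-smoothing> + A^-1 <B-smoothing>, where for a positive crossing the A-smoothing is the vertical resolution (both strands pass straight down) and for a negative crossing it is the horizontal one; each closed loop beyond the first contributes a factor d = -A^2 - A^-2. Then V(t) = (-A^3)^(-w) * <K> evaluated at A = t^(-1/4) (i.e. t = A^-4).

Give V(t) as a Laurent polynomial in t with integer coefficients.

t^10 - 4*t^9 + 6*t^8 - 8*t^7 + 9*t^6 - 8*t^5 + 7*t^4 - 4*t^3 + 2*t^2

Derivation:
The presented braid s1^-1 s2 s2 s1^-1 s2 s1^-1 s2 s2 s1 s1 s1 s3 s1 on 4 strands reduces by inverse Markov moves (closure unchanged at each step):
  Deconjugate: the word is γ·β·γ⁻¹ with γ = s1^-1 (prefix) and γ⁻¹ = s1 (suffix); strip both.
  Destabilize: the word has the form β·s3 where s3 occurs only as the final letter (β ∈ B_3); drop it and the last strand → 3 strands.
Reduced to β = s2 s2 s1^-1 s2 s1^-1 s2 s2 s1 s1 s1 on 3 strands, 10 crossings.
Compute on β:
Braid: s2 s2 s1^-1 s2 s1^-1 s2 s2 s1 s1 s1 on 3 strands, 10 crossings.
Writhe w = (#positive) - (#negative) = 8 - 2 = 6.
State-sum expansion of <K>. There are 2^10 = 1024 states.
Smooth each crossing (0=||, 1=⌣⌢); contribution A^(Σ sign_k(1-2s_k)) * d^(L-1).
Tabulate the states by total A-exponent and number of loops L (A-exp: L × count):
  A^10: L=3 ×1
  A^8: L=2 ×7, L=4 ×3
  A^6: L=1 ×14, L=3 ×28, L=5 ×3
  A^4: L=2 ×88, L=4 ×31, L=6 ×1
  A^2: L=1 ×63, L=3 ×133, L=5 ×14
  A^0: L=2 ×159, L=4 ×91, L=6 ×2
  A^-2: L=3 ×180, L=5 ×30
  A^-4: L=4 ×116, L=6 ×4
  A^-6: L=5 ×45
  A^-8: L=6 ×10
  A^-10: L=7 ×1
Each group contributes A^e * Σ count * d^(L-1):
Powers of d = -A^2 - A^-2: d^2 = A^4 + 2 + A^-4; d^3 = -A^6 - 3*A^2 - 3*A^-2 - A^-6; d^4 = A^8 + 4*A^4 + 6 + 4*A^-4 + A^-8; d^5 = -A^10 - 5*A^6 - 10*A^2 - 10*A^-2 - 5*A^-6 - A^-10; d^6 = A^12 + 6*A^8 + 15*A^4 + 20 + 15*A^-4 + 6*A^-8 + A^-12.
  A^10 * (d^2) = A^14 + 2*A^10 + A^6
  A^8 * (7*d + 3*d^3) = -3*A^14 - 16*A^10 - 16*A^6 - 3*A^2
  A^6 * (14 + 28*d^2 + 3*d^4) = 3*A^14 + 40*A^10 + 88*A^6 + 40*A^2 + 3*A^-2
  A^4 * (88*d + 31*d^3 + d^5) = -A^14 - 36*A^10 - 191*A^6 - 191*A^2 - 36*A^-2 - A^-6
  A^2 * (63 + 133*d^2 + 14*d^4) = 14*A^10 + 189*A^6 + 413*A^2 + 189*A^-2 + 14*A^-6
  A^0 * (159*d + 91*d^3 + 2*d^5) = -2*A^10 - 101*A^6 - 452*A^2 - 452*A^-2 - 101*A^-6 - 2*A^-10
  A^-2 * (180*d^2 + 30*d^4) = 30*A^6 + 300*A^2 + 540*A^-2 + 300*A^-6 + 30*A^-10
  A^-4 * (116*d^3 + 4*d^5) = -4*A^6 - 136*A^2 - 388*A^-2 - 388*A^-6 - 136*A^-10 - 4*A^-14
  A^-6 * (45*d^4) = 45*A^2 + 180*A^-2 + 270*A^-6 + 180*A^-10 + 45*A^-14
  A^-8 * (10*d^5) = -10*A^2 - 50*A^-2 - 100*A^-6 - 100*A^-10 - 50*A^-14 - 10*A^-18
  A^-10 * (d^6) = A^2 + 6*A^-2 + 15*A^-6 + 20*A^-10 + 15*A^-14 + 6*A^-18 + A^-22
Summing the groups: <K> = 2*A^10 - 4*A^6 + 7*A^2 - 8*A^-2 + 9*A^-6 - 8*A^-10 + 6*A^-14 - 4*A^-18 + A^-22
Normalise by the writhe: (-A^3)^(-w) = (-A^3)^(-6) = A^-18, so f(A) = A^-18 * <K> = 2*A^-8 - 4*A^-12 + 7*A^-16 - 8*A^-20 + 9*A^-24 - 8*A^-28 + 6*A^-32 - 4*A^-36 + A^-40.
Substitute A = t^(-1/4), i.e. A^e → t^(-e/4): V(t) = t^10 - 4*t^9 + 6*t^8 - 8*t^7 + 9*t^6 - 8*t^5 + 7*t^4 - 4*t^3 + 2*t^2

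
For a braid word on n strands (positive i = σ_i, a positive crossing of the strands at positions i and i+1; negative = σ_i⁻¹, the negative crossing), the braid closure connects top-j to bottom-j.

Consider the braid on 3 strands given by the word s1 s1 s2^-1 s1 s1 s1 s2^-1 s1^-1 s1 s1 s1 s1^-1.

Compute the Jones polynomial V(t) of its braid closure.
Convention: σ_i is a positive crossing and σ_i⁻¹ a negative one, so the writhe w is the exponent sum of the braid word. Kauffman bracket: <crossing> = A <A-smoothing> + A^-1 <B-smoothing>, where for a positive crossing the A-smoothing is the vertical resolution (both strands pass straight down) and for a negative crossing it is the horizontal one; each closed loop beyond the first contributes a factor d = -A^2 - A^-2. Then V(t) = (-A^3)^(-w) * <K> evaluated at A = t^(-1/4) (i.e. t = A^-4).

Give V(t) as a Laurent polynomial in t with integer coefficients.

The presented braid s1 s1 s2^-1 s1 s1 s1 s2^-1 s1^-1 s1 s1 s1 s1^-1 on 3 strands reduces by inverse Markov moves (closure unchanged at each step):
  Deconjugate: the word is γ·β·γ⁻¹ with γ = s1 (prefix) and γ⁻¹ = s1^-1 (suffix); strip both.
Reduced to β = s1 s2^-1 s1 s1 s1 s2^-1 s1^-1 s1 s1 s1 on 3 strands, 10 crossings.
Compute on β:
First cancel adjacent σ_i σ_i⁻¹ pairs (Reidemeister II — same braid, same closure): s1 s2^-1 s1 s1 s1 s2^-1 s1^-1 s1 s1 s1 → s1 s2^-1 s1 s1 s1 s2^-1 s1 s1.
Braid: s1 s2^-1 s1 s1 s1 s2^-1 s1 s1 on 3 strands, 8 crossings.
Writhe w = (#positive) - (#negative) = 6 - 2 = 4.
Computing the Kauffman bracket via state sum. There are 2^8 = 256 states.
Each crossing splits two ways (0=vertical, 1=horizontal). The state's weight is A^(#A-smoothings - #B-smoothings) * d^(loops - 1).
Tabulate the states by total A-exponent and number of loops L (A-exp: L × count):
  A^8: L=3 ×1
  A^6: L=2 ×8
  A^4: L=1 ×21, L=3 ×7
  A^2: L=2 ×54, L=4 ×2
  A^0: L=3 ×70
  A^-2: L=4 ×56
  A^-4: L=5 ×28
  A^-6: L=6 ×8
  A^-8: L=7 ×1
Each group contributes A^e * Σ count * d^(L-1):
Powers of d = -A^2 - A^-2: d^2 = A^4 + 2 + A^-4; d^3 = -A^6 - 3*A^2 - 3*A^-2 - A^-6; d^4 = A^8 + 4*A^4 + 6 + 4*A^-4 + A^-8; d^5 = -A^10 - 5*A^6 - 10*A^2 - 10*A^-2 - 5*A^-6 - A^-10; d^6 = A^12 + 6*A^8 + 15*A^4 + 20 + 15*A^-4 + 6*A^-8 + A^-12.
  A^8 * (d^2) = A^12 + 2*A^8 + A^4
  A^6 * (8*d) = -8*A^8 - 8*A^4
  A^4 * (21 + 7*d^2) = 7*A^8 + 35*A^4 + 7
  A^2 * (54*d + 2*d^3) = -2*A^8 - 60*A^4 - 60 - 2*A^-4
  A^0 * (70*d^2) = 70*A^4 + 140 + 70*A^-4
  A^-2 * (56*d^3) = -56*A^4 - 168 - 168*A^-4 - 56*A^-8
  A^-4 * (28*d^4) = 28*A^4 + 112 + 168*A^-4 + 112*A^-8 + 28*A^-12
  A^-6 * (8*d^5) = -8*A^4 - 40 - 80*A^-4 - 80*A^-8 - 40*A^-12 - 8*A^-16
  A^-8 * (d^6) = A^4 + 6 + 15*A^-4 + 20*A^-8 + 15*A^-12 + 6*A^-16 + A^-20
Summing the groups: <K> = A^12 - A^8 + 3*A^4 - 3 + 3*A^-4 - 4*A^-8 + 3*A^-12 - 2*A^-16 + A^-20
Normalise by the writhe: (-A^3)^(-w) = (-A^3)^(-4) = A^-12, so f(A) = A^-12 * <K> = 1 - A^-4 + 3*A^-8 - 3*A^-12 + 3*A^-16 - 4*A^-20 + 3*A^-24 - 2*A^-28 + A^-32.
Substitute A = t^(-1/4), i.e. A^e → t^(-e/4): V(t) = t^8 - 2*t^7 + 3*t^6 - 4*t^5 + 3*t^4 - 3*t^3 + 3*t^2 - t + 1

Answer: t^8 - 2*t^7 + 3*t^6 - 4*t^5 + 3*t^4 - 3*t^3 + 3*t^2 - t + 1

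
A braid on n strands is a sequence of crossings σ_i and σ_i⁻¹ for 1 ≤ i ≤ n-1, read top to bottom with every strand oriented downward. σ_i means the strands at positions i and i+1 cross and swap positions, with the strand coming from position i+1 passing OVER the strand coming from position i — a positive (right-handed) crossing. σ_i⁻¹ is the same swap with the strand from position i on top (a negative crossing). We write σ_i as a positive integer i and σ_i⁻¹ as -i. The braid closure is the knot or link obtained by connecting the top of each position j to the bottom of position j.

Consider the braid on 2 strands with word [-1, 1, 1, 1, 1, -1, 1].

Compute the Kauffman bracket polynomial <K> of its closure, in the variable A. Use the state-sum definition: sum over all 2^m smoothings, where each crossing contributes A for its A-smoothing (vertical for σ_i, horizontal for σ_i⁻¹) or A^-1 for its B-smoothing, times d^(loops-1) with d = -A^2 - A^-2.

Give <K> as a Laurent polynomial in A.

First cancel adjacent σ_i σ_i⁻¹ pairs (Reidemeister II — same braid, same closure): s1^-1 s1 s1 s1 s1 s1^-1 s1 → s1 s1 s1.
Braid: s1 s1 s1 on 2 strands, 3 crossings.
Writhe w = (#positive) - (#negative) = 3 - 0 = 3.
Computing the Kauffman bracket via state sum. There are 2^3 = 8 states.
For each crossing: s=0 is the vertical smoothing, s=1 horizontal. Crossing k contributes A^(sign_k * (1 - 2*s_k)); loop factor d = -A^2 - A^-2.
  state 000: A-exp=+3, loops=2, term = A^3 * d^1
  state 001: A-exp=+1, loops=1, term = A^1 * d^0
  state 010: A-exp=+1, loops=1, term = A^1 * d^0
  state 011: A-exp=-1, loops=2, term = A^-1 * d^1
  state 100: A-exp=+1, loops=1, term = A^1 * d^0
  state 101: A-exp=-1, loops=2, term = A^-1 * d^1
  state 110: A-exp=-1, loops=2, term = A^-1 * d^1
  state 111: A-exp=-3, loops=3, term = A^-3 * d^2
Collect the terms by A-exponent (count of states per loop number):
Powers of d = -A^2 - A^-2: d^2 = A^4 + 2 + A^-4.
  A^3 * (d) = -A^5 - A
  A^1 * (3) = 3*A
  A^-1 * (3*d) = -3*A - 3*A^-3
  A^-3 * (d^2) = A + 2*A^-3 + A^-7
Summing the groups: <K> = -A^5 - A^-3 + A^-7

Answer: -A^5 - A^-3 + A^-7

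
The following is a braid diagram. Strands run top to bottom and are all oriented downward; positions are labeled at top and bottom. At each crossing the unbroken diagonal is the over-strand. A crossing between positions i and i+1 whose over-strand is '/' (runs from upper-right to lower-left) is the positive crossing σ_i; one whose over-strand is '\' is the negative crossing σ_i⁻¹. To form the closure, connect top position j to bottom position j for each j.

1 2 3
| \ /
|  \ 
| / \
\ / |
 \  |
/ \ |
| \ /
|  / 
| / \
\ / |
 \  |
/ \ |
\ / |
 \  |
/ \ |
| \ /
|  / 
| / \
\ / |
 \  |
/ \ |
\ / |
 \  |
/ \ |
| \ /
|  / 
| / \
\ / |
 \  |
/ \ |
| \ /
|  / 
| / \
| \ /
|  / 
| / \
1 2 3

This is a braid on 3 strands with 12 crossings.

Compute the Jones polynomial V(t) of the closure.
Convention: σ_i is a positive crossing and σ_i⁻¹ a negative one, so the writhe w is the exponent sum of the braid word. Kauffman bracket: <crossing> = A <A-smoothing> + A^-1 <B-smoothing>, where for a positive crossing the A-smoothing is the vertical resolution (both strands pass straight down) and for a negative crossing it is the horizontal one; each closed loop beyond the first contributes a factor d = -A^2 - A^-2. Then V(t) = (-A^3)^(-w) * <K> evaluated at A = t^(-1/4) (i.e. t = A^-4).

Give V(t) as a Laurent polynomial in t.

t^3 - 4*t^2 + 8*t - 11 + 15*t^-1 - 16*t^-2 + 15*t^-3 - 12*t^-4 + 8*t^-5 - 4*t^-6 + t^-7

Derivation:
Reading the diagram top to bottom ('/'-over between positions i,i+1 = s_i, '\'-over = s_i^-1): braid word = s2^-1 s1^-1 s2 s1^-1 s1^-1 s2 s1^-1 s1^-1 s2 s1^-1 s2 s2.
The presented braid s2^-1 s1^-1 s2 s1^-1 s1^-1 s2 s1^-1 s1^-1 s2 s1^-1 s2 s2 on 3 strands reduces by inverse Markov moves (closure unchanged at each step):
  Deconjugate: the word is γ·β·γ⁻¹ with γ = s2^-1 (prefix) and γ⁻¹ = s2 (suffix); strip both.
Reduced to β = s1^-1 s2 s1^-1 s1^-1 s2 s1^-1 s1^-1 s2 s1^-1 s2 on 3 strands, 10 crossings.
Compute on β:
Braid: s1^-1 s2 s1^-1 s1^-1 s2 s1^-1 s1^-1 s2 s1^-1 s2 on 3 strands, 10 crossings.
Writhe w = (#positive) - (#negative) = 4 - 6 = -2.
State-sum expansion of <K>. There are 2^10 = 1024 states.
Smooth each crossing (0=||, 1=⌣⌢); contribution A^(Σ sign_k(1-2s_k)) * d^(L-1).
Tabulate the states by total A-exponent and number of loops L (A-exp: L × count):
  A^10: L=7 ×1
  A^8: L=6 ×10
  A^6: L=5 ×45
  A^4: L=4 ×118, L=6 ×2
  A^2: L=3 ×193, L=5 ×17
  A^0: L=2 ×192, L=4 ×59, L=6 ×1
  A^-2: L=1 ×95, L=3 ×108, L=5 ×7
  A^-4: L=2 ×95, L=4 ×25
  A^-6: L=3 ×43, L=5 ×2
  A^-8: L=4 ×10
  A^-10: L=5 ×1
Each group contributes A^e * Σ count * d^(L-1):
Powers of d = -A^2 - A^-2: d^2 = A^4 + 2 + A^-4; d^3 = -A^6 - 3*A^2 - 3*A^-2 - A^-6; d^4 = A^8 + 4*A^4 + 6 + 4*A^-4 + A^-8; d^5 = -A^10 - 5*A^6 - 10*A^2 - 10*A^-2 - 5*A^-6 - A^-10; d^6 = A^12 + 6*A^8 + 15*A^4 + 20 + 15*A^-4 + 6*A^-8 + A^-12.
  A^10 * (d^6) = A^22 + 6*A^18 + 15*A^14 + 20*A^10 + 15*A^6 + 6*A^2 + A^-2
  A^8 * (10*d^5) = -10*A^18 - 50*A^14 - 100*A^10 - 100*A^6 - 50*A^2 - 10*A^-2
  A^6 * (45*d^4) = 45*A^14 + 180*A^10 + 270*A^6 + 180*A^2 + 45*A^-2
  A^4 * (118*d^3 + 2*d^5) = -2*A^14 - 128*A^10 - 374*A^6 - 374*A^2 - 128*A^-2 - 2*A^-6
  A^2 * (193*d^2 + 17*d^4) = 17*A^10 + 261*A^6 + 488*A^2 + 261*A^-2 + 17*A^-6
  A^0 * (192*d + 59*d^3 + d^5) = -A^10 - 64*A^6 - 379*A^2 - 379*A^-2 - 64*A^-6 - A^-10
  A^-2 * (95 + 108*d^2 + 7*d^4) = 7*A^6 + 136*A^2 + 353*A^-2 + 136*A^-6 + 7*A^-10
  A^-4 * (95*d + 25*d^3) = -25*A^2 - 170*A^-2 - 170*A^-6 - 25*A^-10
  A^-6 * (43*d^2 + 2*d^4) = 2*A^2 + 51*A^-2 + 98*A^-6 + 51*A^-10 + 2*A^-14
  A^-8 * (10*d^3) = -10*A^-2 - 30*A^-6 - 30*A^-10 - 10*A^-14
  A^-10 * (d^4) = A^-2 + 4*A^-6 + 6*A^-10 + 4*A^-14 + A^-18
Summing the groups: <K> = A^22 - 4*A^18 + 8*A^14 - 12*A^10 + 15*A^6 - 16*A^2 + 15*A^-2 - 11*A^-6 + 8*A^-10 - 4*A^-14 + A^-18
Normalise by the writhe: (-A^3)^(-w) = (-A^3)^(2) = A^6, so f(A) = A^6 * <K> = A^28 - 4*A^24 + 8*A^20 - 12*A^16 + 15*A^12 - 16*A^8 + 15*A^4 - 11 + 8*A^-4 - 4*A^-8 + A^-12.
Substitute A = t^(-1/4), i.e. A^e → t^(-e/4): V(t) = t^3 - 4*t^2 + 8*t - 11 + 15*t^-1 - 16*t^-2 + 15*t^-3 - 12*t^-4 + 8*t^-5 - 4*t^-6 + t^-7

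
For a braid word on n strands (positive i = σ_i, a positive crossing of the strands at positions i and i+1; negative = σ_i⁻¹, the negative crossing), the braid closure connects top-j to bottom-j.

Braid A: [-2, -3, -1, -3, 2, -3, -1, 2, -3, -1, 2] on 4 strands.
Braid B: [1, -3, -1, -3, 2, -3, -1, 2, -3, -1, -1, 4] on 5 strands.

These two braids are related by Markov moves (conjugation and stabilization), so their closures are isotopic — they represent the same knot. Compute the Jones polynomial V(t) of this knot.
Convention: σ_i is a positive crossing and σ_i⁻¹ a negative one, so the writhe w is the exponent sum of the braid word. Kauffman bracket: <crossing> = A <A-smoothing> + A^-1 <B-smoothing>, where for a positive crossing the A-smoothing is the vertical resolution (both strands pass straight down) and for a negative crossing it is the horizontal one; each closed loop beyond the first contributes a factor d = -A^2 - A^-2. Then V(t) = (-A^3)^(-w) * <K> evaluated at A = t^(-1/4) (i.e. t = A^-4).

Markov-equivalent braids have isotopic closures, hence identical knot invariants. Strip the Markov moves from each word to reach a common short braid β, then compute V(t) once on β.
Braid A: s2^-1 s3^-1 s1^-1 s3^-1 s2 s3^-1 s1^-1 s2 s3^-1 s1^-1 s2 on 4 strands reduces by inverse Markov moves (closure unchanged at each step):
  Deconjugate: the word is γ·β·γ⁻¹ with γ = s2^-1 (prefix) and γ⁻¹ = s2 (suffix); strip both.
Reduced to β = s3^-1 s1^-1 s3^-1 s2 s3^-1 s1^-1 s2 s3^-1 s1^-1 on 4 strands, 9 crossings.
Braid B: s1 s3^-1 s1^-1 s3^-1 s2 s3^-1 s1^-1 s2 s3^-1 s1^-1 s1^-1 s4 on 5 strands reduces by inverse Markov moves (closure unchanged at each step):
  Destabilize: the word has the form β·s4 where s4 occurs only as the final letter (β ∈ B_4); drop it and the last strand → 4 strands.
  Deconjugate: the word is γ·β·γ⁻¹ with γ = s1 (prefix) and γ⁻¹ = s1^-1 (suffix); strip both.
Reduced to β = s3^-1 s1^-1 s3^-1 s2 s3^-1 s1^-1 s2 s3^-1 s1^-1 on 4 strands, 9 crossings.
Both give the same β = s3^-1 s1^-1 s3^-1 s2 s3^-1 s1^-1 s2 s3^-1 s1^-1 on 4 strands, so one state sum suffices:
Braid: s3^-1 s1^-1 s3^-1 s2 s3^-1 s1^-1 s2 s3^-1 s1^-1 on 4 strands, 9 crossings.
Writhe w = (#positive) - (#negative) = 2 - 7 = -5.
State-sum expansion of <K>. There are 2^9 = 512 states.
For each crossing: s=0 is the vertical smoothing, s=1 horizontal. Crossing k contributes A^(sign_k * (1 - 2*s_k)); loop factor d = -A^2 - A^-2.
Tabulate the states by total A-exponent and number of loops L (A-exp: L × count):
  A^9: L=7 ×1
  A^7: L=6 ×9
  A^5: L=5 ×36
  A^3: L=4 ×83, L=6 ×1
  A^1: L=3 ×118, L=5 ×8
  A^-1: L=2 ×100, L=4 ×26
  A^-3: L=1 ×41, L=3 ×42, L=5 ×1
  A^-5: L=2 ×31, L=4 ×5
  A^-7: L=3 ×9
  A^-9: L=4 ×1
Each group contributes A^e * Σ count * d^(L-1):
Powers of d = -A^2 - A^-2: d^2 = A^4 + 2 + A^-4; d^3 = -A^6 - 3*A^2 - 3*A^-2 - A^-6; d^4 = A^8 + 4*A^4 + 6 + 4*A^-4 + A^-8; d^5 = -A^10 - 5*A^6 - 10*A^2 - 10*A^-2 - 5*A^-6 - A^-10; d^6 = A^12 + 6*A^8 + 15*A^4 + 20 + 15*A^-4 + 6*A^-8 + A^-12.
  A^9 * (d^6) = A^21 + 6*A^17 + 15*A^13 + 20*A^9 + 15*A^5 + 6*A + A^-3
  A^7 * (9*d^5) = -9*A^17 - 45*A^13 - 90*A^9 - 90*A^5 - 45*A - 9*A^-3
  A^5 * (36*d^4) = 36*A^13 + 144*A^9 + 216*A^5 + 144*A + 36*A^-3
  A^3 * (83*d^3 + d^5) = -A^13 - 88*A^9 - 259*A^5 - 259*A - 88*A^-3 - A^-7
  A^1 * (118*d^2 + 8*d^4) = 8*A^9 + 150*A^5 + 284*A + 150*A^-3 + 8*A^-7
  A^-1 * (100*d + 26*d^3) = -26*A^5 - 178*A - 178*A^-3 - 26*A^-7
  A^-3 * (41 + 42*d^2 + d^4) = A^5 + 46*A + 131*A^-3 + 46*A^-7 + A^-11
  A^-5 * (31*d + 5*d^3) = -5*A - 46*A^-3 - 46*A^-7 - 5*A^-11
  A^-7 * (9*d^2) = 9*A^-3 + 18*A^-7 + 9*A^-11
  A^-9 * (d^3) = -A^-3 - 3*A^-7 - 3*A^-11 - A^-15
Summing the groups: <K> = A^21 - 3*A^17 + 5*A^13 - 6*A^9 + 7*A^5 - 7*A + 5*A^-3 - 4*A^-7 + 2*A^-11 - A^-15
Normalise by the writhe: (-A^3)^(-w) = (-A^3)^(5) = -A^15, so f(A) = -A^15 * <K> = -A^36 + 3*A^32 - 5*A^28 + 6*A^24 - 7*A^20 + 7*A^16 - 5*A^12 + 4*A^8 - 2*A^4 + 1.
Substitute A = t^(-1/4), i.e. A^e → t^(-e/4): V(t) = 1 - 2*t^-1 + 4*t^-2 - 5*t^-3 + 7*t^-4 - 7*t^-5 + 6*t^-6 - 5*t^-7 + 3*t^-8 - t^-9

Answer: 1 - 2*t^-1 + 4*t^-2 - 5*t^-3 + 7*t^-4 - 7*t^-5 + 6*t^-6 - 5*t^-7 + 3*t^-8 - t^-9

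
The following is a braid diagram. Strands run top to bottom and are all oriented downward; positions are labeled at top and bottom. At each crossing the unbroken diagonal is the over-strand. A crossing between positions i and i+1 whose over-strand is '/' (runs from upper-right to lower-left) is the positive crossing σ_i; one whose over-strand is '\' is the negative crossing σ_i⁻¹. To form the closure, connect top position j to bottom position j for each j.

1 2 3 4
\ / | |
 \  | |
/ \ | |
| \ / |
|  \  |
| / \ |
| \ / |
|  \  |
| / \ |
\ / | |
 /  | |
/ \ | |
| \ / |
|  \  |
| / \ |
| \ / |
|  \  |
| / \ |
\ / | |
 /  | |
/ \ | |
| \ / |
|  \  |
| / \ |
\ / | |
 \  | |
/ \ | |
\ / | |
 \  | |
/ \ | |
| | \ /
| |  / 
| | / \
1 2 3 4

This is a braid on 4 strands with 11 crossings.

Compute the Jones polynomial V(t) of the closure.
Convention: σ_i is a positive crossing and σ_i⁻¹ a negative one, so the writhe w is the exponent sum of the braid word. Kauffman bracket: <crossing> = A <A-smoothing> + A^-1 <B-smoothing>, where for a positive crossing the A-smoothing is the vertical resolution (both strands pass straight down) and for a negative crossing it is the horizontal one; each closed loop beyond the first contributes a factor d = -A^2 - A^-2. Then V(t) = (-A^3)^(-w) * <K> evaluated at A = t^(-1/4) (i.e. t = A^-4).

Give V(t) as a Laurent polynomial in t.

Reading the diagram top to bottom ('/'-over between positions i,i+1 = s_i, '\'-over = s_i^-1): braid word = s1^-1 s2^-1 s2^-1 s1 s2^-1 s2^-1 s1 s2^-1 s1^-1 s1^-1 s3.
The presented braid s1^-1 s2^-1 s2^-1 s1 s2^-1 s2^-1 s1 s2^-1 s1^-1 s1^-1 s3 on 4 strands reduces by inverse Markov moves (closure unchanged at each step):
  Destabilize: the word has the form β·s3 where s3 occurs only as the final letter (β ∈ B_3); drop it and the last strand → 3 strands.
Reduced to β = s1^-1 s2^-1 s2^-1 s1 s2^-1 s2^-1 s1 s2^-1 s1^-1 s1^-1 on 3 strands, 10 crossings.
Compute on β:
Braid: s1^-1 s2^-1 s2^-1 s1 s2^-1 s2^-1 s1 s2^-1 s1^-1 s1^-1 on 3 strands, 10 crossings.
Writhe w = (#positive) - (#negative) = 2 - 8 = -6.
Enumerate smoothing states for the bracket polynomial. There are 2^10 = 1024 states.
Smooth each crossing (0=||, 1=⌣⌢); contribution A^(Σ sign_k(1-2s_k)) * d^(L-1).
Tabulate the states by total A-exponent and number of loops L (A-exp: L × count):
  A^10: L=7 ×1
  A^8: L=6 ×10
  A^6: L=5 ×44, L=7 ×1
  A^4: L=4 ×110, L=6 ×10
  A^2: L=3 ×166, L=5 ×44
  A^0: L=2 ×144, L=4 ×106, L=6 ×2
  A^-2: L=1 ×57, L=3 ×140, L=5 ×13
  A^-4: L=2 ×91, L=4 ×28, L=6 ×1
  A^-6: L=1 ×16, L=3 ×26, L=5 ×3
  A^-8: L=2 ×7, L=4 ×3
  A^-10: L=3 ×1
Each group contributes A^e * Σ count * d^(L-1):
Powers of d = -A^2 - A^-2: d^2 = A^4 + 2 + A^-4; d^3 = -A^6 - 3*A^2 - 3*A^-2 - A^-6; d^4 = A^8 + 4*A^4 + 6 + 4*A^-4 + A^-8; d^5 = -A^10 - 5*A^6 - 10*A^2 - 10*A^-2 - 5*A^-6 - A^-10; d^6 = A^12 + 6*A^8 + 15*A^4 + 20 + 15*A^-4 + 6*A^-8 + A^-12.
  A^10 * (d^6) = A^22 + 6*A^18 + 15*A^14 + 20*A^10 + 15*A^6 + 6*A^2 + A^-2
  A^8 * (10*d^5) = -10*A^18 - 50*A^14 - 100*A^10 - 100*A^6 - 50*A^2 - 10*A^-2
  A^6 * (44*d^4 + d^6) = A^18 + 50*A^14 + 191*A^10 + 284*A^6 + 191*A^2 + 50*A^-2 + A^-6
  A^4 * (110*d^3 + 10*d^5) = -10*A^14 - 160*A^10 - 430*A^6 - 430*A^2 - 160*A^-2 - 10*A^-6
  A^2 * (166*d^2 + 44*d^4) = 44*A^10 + 342*A^6 + 596*A^2 + 342*A^-2 + 44*A^-6
  A^0 * (144*d + 106*d^3 + 2*d^5) = -2*A^10 - 116*A^6 - 482*A^2 - 482*A^-2 - 116*A^-6 - 2*A^-10
  A^-2 * (57 + 140*d^2 + 13*d^4) = 13*A^6 + 192*A^2 + 415*A^-2 + 192*A^-6 + 13*A^-10
  A^-4 * (91*d + 28*d^3 + d^5) = -A^6 - 33*A^2 - 185*A^-2 - 185*A^-6 - 33*A^-10 - A^-14
  A^-6 * (16 + 26*d^2 + 3*d^4) = 3*A^2 + 38*A^-2 + 86*A^-6 + 38*A^-10 + 3*A^-14
  A^-8 * (7*d + 3*d^3) = -3*A^-2 - 16*A^-6 - 16*A^-10 - 3*A^-14
  A^-10 * (d^2) = A^-6 + 2*A^-10 + A^-14
Summing the groups: <K> = A^22 - 3*A^18 + 5*A^14 - 7*A^10 + 7*A^6 - 7*A^2 + 6*A^-2 - 3*A^-6 + 2*A^-10
Normalise by the writhe: (-A^3)^(-w) = (-A^3)^(6) = A^18, so f(A) = A^18 * <K> = A^40 - 3*A^36 + 5*A^32 - 7*A^28 + 7*A^24 - 7*A^20 + 6*A^16 - 3*A^12 + 2*A^8.
Substitute A = t^(-1/4), i.e. A^e → t^(-e/4): V(t) = 2*t^-2 - 3*t^-3 + 6*t^-4 - 7*t^-5 + 7*t^-6 - 7*t^-7 + 5*t^-8 - 3*t^-9 + t^-10

Answer: 2*t^-2 - 3*t^-3 + 6*t^-4 - 7*t^-5 + 7*t^-6 - 7*t^-7 + 5*t^-8 - 3*t^-9 + t^-10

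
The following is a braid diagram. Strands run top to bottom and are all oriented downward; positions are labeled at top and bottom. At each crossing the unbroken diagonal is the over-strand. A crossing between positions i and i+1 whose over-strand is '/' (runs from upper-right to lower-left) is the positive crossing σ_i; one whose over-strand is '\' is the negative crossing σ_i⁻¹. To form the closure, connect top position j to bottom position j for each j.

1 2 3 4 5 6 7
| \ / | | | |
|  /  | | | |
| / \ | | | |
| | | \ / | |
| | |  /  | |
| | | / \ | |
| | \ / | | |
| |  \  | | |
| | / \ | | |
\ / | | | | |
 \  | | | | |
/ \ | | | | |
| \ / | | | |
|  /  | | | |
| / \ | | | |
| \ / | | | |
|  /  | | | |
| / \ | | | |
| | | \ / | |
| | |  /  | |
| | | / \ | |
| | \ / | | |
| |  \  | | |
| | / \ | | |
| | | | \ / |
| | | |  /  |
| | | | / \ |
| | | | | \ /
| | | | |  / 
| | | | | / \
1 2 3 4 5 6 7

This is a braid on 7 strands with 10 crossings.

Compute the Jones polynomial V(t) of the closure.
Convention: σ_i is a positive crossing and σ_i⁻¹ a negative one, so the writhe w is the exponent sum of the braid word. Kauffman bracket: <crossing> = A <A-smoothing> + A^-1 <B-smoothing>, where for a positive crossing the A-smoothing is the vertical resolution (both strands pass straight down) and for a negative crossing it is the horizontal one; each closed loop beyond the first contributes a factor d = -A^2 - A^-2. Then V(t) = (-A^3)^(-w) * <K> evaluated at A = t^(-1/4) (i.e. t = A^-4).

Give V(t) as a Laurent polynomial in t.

-t^6 + 2*t^5 - 3*t^4 + 4*t^3 - 3*t^2 + 3*t - 2 + t^-1

Derivation:
Reading the diagram top to bottom ('/'-over between positions i,i+1 = s_i, '\'-over = s_i^-1): braid word = s2 s4 s3^-1 s1^-1 s2 s2 s4 s3^-1 s5 s6.
The presented braid s2 s4 s3^-1 s1^-1 s2 s2 s4 s3^-1 s5 s6 on 7 strands reduces by inverse Markov moves (closure unchanged at each step):
  Destabilize: the word has the form β·s6 where s6 occurs only as the final letter (β ∈ B_6); drop it and the last strand → 6 strands.
  Destabilize: the word has the form β·s5 where s5 occurs only as the final letter (β ∈ B_5); drop it and the last strand → 5 strands.
Reduced to β = s2 s4 s3^-1 s1^-1 s2 s2 s4 s3^-1 on 5 strands, 8 crossings.
Compute on β:
Braid: s2 s4 s3^-1 s1^-1 s2 s2 s4 s3^-1 on 5 strands, 8 crossings.
Writhe w = (#positive) - (#negative) = 5 - 3 = 2.
State-sum expansion of <K>. There are 2^8 = 256 states.
For each crossing: s=0 is the vertical smoothing, s=1 horizontal. Crossing k contributes A^(sign_k * (1 - 2*s_k)); loop factor d = -A^2 - A^-2.
Tabulate the states by total A-exponent and number of loops L (A-exp: L × count):
  A^8: L=4 ×1
  A^6: L=3 ×7, L=5 ×1
  A^4: L=2 ×19, L=4 ×9
  A^2: L=1 ×19, L=3 ×35, L=5 ×2
  A^0: L=2 ×48, L=4 ×22
  A^-2: L=3 ×49, L=5 ×7
  A^-4: L=4 ×27, L=6 ×1
  A^-6: L=5 ×8
  A^-8: L=6 ×1
Each group contributes A^e * Σ count * d^(L-1):
Powers of d = -A^2 - A^-2: d^2 = A^4 + 2 + A^-4; d^3 = -A^6 - 3*A^2 - 3*A^-2 - A^-6; d^4 = A^8 + 4*A^4 + 6 + 4*A^-4 + A^-8; d^5 = -A^10 - 5*A^6 - 10*A^2 - 10*A^-2 - 5*A^-6 - A^-10.
  A^8 * (d^3) = -A^14 - 3*A^10 - 3*A^6 - A^2
  A^6 * (7*d^2 + d^4) = A^14 + 11*A^10 + 20*A^6 + 11*A^2 + A^-2
  A^4 * (19*d + 9*d^3) = -9*A^10 - 46*A^6 - 46*A^2 - 9*A^-2
  A^2 * (19 + 35*d^2 + 2*d^4) = 2*A^10 + 43*A^6 + 101*A^2 + 43*A^-2 + 2*A^-6
  A^0 * (48*d + 22*d^3) = -22*A^6 - 114*A^2 - 114*A^-2 - 22*A^-6
  A^-2 * (49*d^2 + 7*d^4) = 7*A^6 + 77*A^2 + 140*A^-2 + 77*A^-6 + 7*A^-10
  A^-4 * (27*d^3 + d^5) = -A^6 - 32*A^2 - 91*A^-2 - 91*A^-6 - 32*A^-10 - A^-14
  A^-6 * (8*d^4) = 8*A^2 + 32*A^-2 + 48*A^-6 + 32*A^-10 + 8*A^-14
  A^-8 * (d^5) = -A^2 - 5*A^-2 - 10*A^-6 - 10*A^-10 - 5*A^-14 - A^-18
Summing the groups: <K> = A^10 - 2*A^6 + 3*A^2 - 3*A^-2 + 4*A^-6 - 3*A^-10 + 2*A^-14 - A^-18
Normalise by the writhe: (-A^3)^(-w) = (-A^3)^(-2) = A^-6, so f(A) = A^-6 * <K> = A^4 - 2 + 3*A^-4 - 3*A^-8 + 4*A^-12 - 3*A^-16 + 2*A^-20 - A^-24.
Substitute A = t^(-1/4), i.e. A^e → t^(-e/4): V(t) = -t^6 + 2*t^5 - 3*t^4 + 4*t^3 - 3*t^2 + 3*t - 2 + t^-1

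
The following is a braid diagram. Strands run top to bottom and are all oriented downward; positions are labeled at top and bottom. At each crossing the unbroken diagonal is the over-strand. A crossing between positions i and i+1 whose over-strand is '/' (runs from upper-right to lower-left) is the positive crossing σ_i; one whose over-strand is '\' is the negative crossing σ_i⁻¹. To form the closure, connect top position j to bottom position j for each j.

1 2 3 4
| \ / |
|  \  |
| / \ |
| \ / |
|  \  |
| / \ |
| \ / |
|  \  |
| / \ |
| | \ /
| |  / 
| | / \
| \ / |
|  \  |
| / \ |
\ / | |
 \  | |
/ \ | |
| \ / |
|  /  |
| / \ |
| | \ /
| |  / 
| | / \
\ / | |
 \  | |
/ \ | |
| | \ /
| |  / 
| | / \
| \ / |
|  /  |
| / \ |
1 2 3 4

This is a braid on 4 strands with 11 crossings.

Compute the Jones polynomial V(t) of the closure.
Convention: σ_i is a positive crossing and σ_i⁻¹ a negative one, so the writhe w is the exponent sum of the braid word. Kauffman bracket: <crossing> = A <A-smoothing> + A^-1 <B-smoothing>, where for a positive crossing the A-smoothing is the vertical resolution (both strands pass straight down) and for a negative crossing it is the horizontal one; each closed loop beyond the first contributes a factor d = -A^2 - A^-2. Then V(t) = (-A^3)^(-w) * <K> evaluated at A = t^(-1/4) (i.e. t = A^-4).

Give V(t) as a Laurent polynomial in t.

Reading the diagram top to bottom ('/'-over between positions i,i+1 = s_i, '\'-over = s_i^-1): braid word = s2^-1 s2^-1 s2^-1 s3 s2^-1 s1^-1 s2 s3 s1^-1 s3 s2.
The presented braid s2^-1 s2^-1 s2^-1 s3 s2^-1 s1^-1 s2 s3 s1^-1 s3 s2 on 4 strands reduces by inverse Markov moves (closure unchanged at each step):
  Deconjugate: the word is γ·β·γ⁻¹ with γ = s2^-1 (prefix) and γ⁻¹ = s2 (suffix); strip both.
Reduced to β = s2^-1 s2^-1 s3 s2^-1 s1^-1 s2 s3 s1^-1 s3 on 4 strands, 9 crossings.
Compute on β:
Braid: s2^-1 s2^-1 s3 s2^-1 s1^-1 s2 s3 s1^-1 s3 on 4 strands, 9 crossings.
Writhe w = (#positive) - (#negative) = 4 - 5 = -1.
Enumerate smoothing states for the bracket polynomial. There are 2^9 = 512 states.
For each crossing: s=0 is the vertical smoothing, s=1 horizontal. Crossing k contributes A^(sign_k * (1 - 2*s_k)); loop factor d = -A^2 - A^-2.
Tabulate the states by total A-exponent and number of loops L (A-exp: L × count):
  A^9: L=5 ×1
  A^7: L=4 ×9
  A^5: L=3 ×32, L=5 ×4
  A^3: L=2 ×55, L=4 ×28, L=6 ×1
  A^1: L=1 ×39, L=3 ×77, L=5 ×10
  A^-1: L=2 ×87, L=4 ×38, L=6 ×1
  A^-3: L=1 ×14, L=3 ×64, L=5 ×6
  A^-5: L=2 ×17, L=4 ×19
  A^-7: L=3 ×7, L=5 ×2
  A^-9: L=4 ×1
Each group contributes A^e * Σ count * d^(L-1):
Powers of d = -A^2 - A^-2: d^2 = A^4 + 2 + A^-4; d^3 = -A^6 - 3*A^2 - 3*A^-2 - A^-6; d^4 = A^8 + 4*A^4 + 6 + 4*A^-4 + A^-8; d^5 = -A^10 - 5*A^6 - 10*A^2 - 10*A^-2 - 5*A^-6 - A^-10.
  A^9 * (d^4) = A^17 + 4*A^13 + 6*A^9 + 4*A^5 + A
  A^7 * (9*d^3) = -9*A^13 - 27*A^9 - 27*A^5 - 9*A
  A^5 * (32*d^2 + 4*d^4) = 4*A^13 + 48*A^9 + 88*A^5 + 48*A + 4*A^-3
  A^3 * (55*d + 28*d^3 + d^5) = -A^13 - 33*A^9 - 149*A^5 - 149*A - 33*A^-3 - A^-7
  A^1 * (39 + 77*d^2 + 10*d^4) = 10*A^9 + 117*A^5 + 253*A + 117*A^-3 + 10*A^-7
  A^-1 * (87*d + 38*d^3 + d^5) = -A^9 - 43*A^5 - 211*A - 211*A^-3 - 43*A^-7 - A^-11
  A^-3 * (14 + 64*d^2 + 6*d^4) = 6*A^5 + 88*A + 178*A^-3 + 88*A^-7 + 6*A^-11
  A^-5 * (17*d + 19*d^3) = -19*A - 74*A^-3 - 74*A^-7 - 19*A^-11
  A^-7 * (7*d^2 + 2*d^4) = 2*A + 15*A^-3 + 26*A^-7 + 15*A^-11 + 2*A^-15
  A^-9 * (d^3) = -A^-3 - 3*A^-7 - 3*A^-11 - A^-15
Summing the groups: <K> = A^17 - 2*A^13 + 3*A^9 - 4*A^5 + 4*A - 5*A^-3 + 3*A^-7 - 2*A^-11 + A^-15
Normalise by the writhe: (-A^3)^(-w) = (-A^3)^(1) = -A^3, so f(A) = -A^3 * <K> = -A^20 + 2*A^16 - 3*A^12 + 4*A^8 - 4*A^4 + 5 - 3*A^-4 + 2*A^-8 - A^-12.
Substitute A = t^(-1/4), i.e. A^e → t^(-e/4): V(t) = -t^3 + 2*t^2 - 3*t + 5 - 4*t^-1 + 4*t^-2 - 3*t^-3 + 2*t^-4 - t^-5

Answer: -t^3 + 2*t^2 - 3*t + 5 - 4*t^-1 + 4*t^-2 - 3*t^-3 + 2*t^-4 - t^-5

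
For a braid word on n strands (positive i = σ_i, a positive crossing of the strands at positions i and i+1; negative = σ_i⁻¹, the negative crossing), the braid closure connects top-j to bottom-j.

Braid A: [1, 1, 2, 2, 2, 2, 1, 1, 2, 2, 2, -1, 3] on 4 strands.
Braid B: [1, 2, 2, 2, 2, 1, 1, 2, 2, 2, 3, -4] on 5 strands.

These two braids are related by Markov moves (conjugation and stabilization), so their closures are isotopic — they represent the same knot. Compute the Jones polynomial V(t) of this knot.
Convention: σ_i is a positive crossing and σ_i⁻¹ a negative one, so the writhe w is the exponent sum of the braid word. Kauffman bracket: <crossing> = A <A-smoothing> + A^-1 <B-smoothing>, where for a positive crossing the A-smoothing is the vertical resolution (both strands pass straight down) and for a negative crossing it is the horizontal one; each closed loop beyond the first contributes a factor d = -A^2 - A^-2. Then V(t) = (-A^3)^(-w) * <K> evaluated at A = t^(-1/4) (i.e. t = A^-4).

Markov-equivalent braids have isotopic closures, hence identical knot invariants. Strip the Markov moves from each word to reach a common short braid β, then compute V(t) once on β.
Braid A: s1 s1 s2 s2 s2 s2 s1 s1 s2 s2 s2 s1^-1 s3 on 4 strands reduces by inverse Markov moves (closure unchanged at each step):
  Destabilize: the word has the form β·s3 where s3 occurs only as the final letter (β ∈ B_3); drop it and the last strand → 3 strands.
  Deconjugate: the word is γ·β·γ⁻¹ with γ = s1 (prefix) and γ⁻¹ = s1^-1 (suffix); strip both.
Reduced to β = s1 s2 s2 s2 s2 s1 s1 s2 s2 s2 on 3 strands, 10 crossings.
Braid B: s1 s2 s2 s2 s2 s1 s1 s2 s2 s2 s3 s4^-1 on 5 strands reduces by inverse Markov moves (closure unchanged at each step):
  Destabilize: the word has the form β·s4^-1 where s4^-1 occurs only as the final letter (β ∈ B_4); drop it and the last strand → 4 strands.
  Destabilize: the word has the form β·s3 where s3 occurs only as the final letter (β ∈ B_3); drop it and the last strand → 3 strands.
Reduced to β = s1 s2 s2 s2 s2 s1 s1 s2 s2 s2 on 3 strands, 10 crossings.
Both give the same β = s1 s2 s2 s2 s2 s1 s1 s2 s2 s2 on 3 strands, so one state sum suffices:
Braid: s1 s2 s2 s2 s2 s1 s1 s2 s2 s2 on 3 strands, 10 crossings.
Writhe w = (#positive) - (#negative) = 10 - 0 = 10.
Enumerate smoothing states for the bracket polynomial. There are 2^10 = 1024 states.
Each crossing splits two ways (0=vertical, 1=horizontal). The state's weight is A^(#A-smoothings - #B-smoothings) * d^(loops - 1).
Tabulate the states by total A-exponent and number of loops L (A-exp: L × count):
  A^10: L=3 ×1
  A^8: L=2 ×10
  A^6: L=1 ×21, L=3 ×24
  A^4: L=2 ×84, L=4 ×36
  A^2: L=1 ×24, L=3 ×151, L=5 ×35
  A^0: L=2 ×72, L=4 ×159, L=6 ×21
  A^-2: L=3 ×98, L=5 ×105, L=7 ×7
  A^-4: L=4 ×76, L=6 ×43, L=8 ×1
  A^-6: L=5 ×35, L=7 ×10
  A^-8: L=6 ×9, L=8 ×1
  A^-10: L=7 ×1
Each group contributes A^e * Σ count * d^(L-1):
Powers of d = -A^2 - A^-2: d^2 = A^4 + 2 + A^-4; d^3 = -A^6 - 3*A^2 - 3*A^-2 - A^-6; d^4 = A^8 + 4*A^4 + 6 + 4*A^-4 + A^-8; d^5 = -A^10 - 5*A^6 - 10*A^2 - 10*A^-2 - 5*A^-6 - A^-10; d^6 = A^12 + 6*A^8 + 15*A^4 + 20 + 15*A^-4 + 6*A^-8 + A^-12; d^7 = -A^14 - 7*A^10 - 21*A^6 - 35*A^2 - 35*A^-2 - 21*A^-6 - 7*A^-10 - A^-14.
  A^10 * (d^2) = A^14 + 2*A^10 + A^6
  A^8 * (10*d) = -10*A^10 - 10*A^6
  A^6 * (21 + 24*d^2) = 24*A^10 + 69*A^6 + 24*A^2
  A^4 * (84*d + 36*d^3) = -36*A^10 - 192*A^6 - 192*A^2 - 36*A^-2
  A^2 * (24 + 151*d^2 + 35*d^4) = 35*A^10 + 291*A^6 + 536*A^2 + 291*A^-2 + 35*A^-6
  A^0 * (72*d + 159*d^3 + 21*d^5) = -21*A^10 - 264*A^6 - 759*A^2 - 759*A^-2 - 264*A^-6 - 21*A^-10
  A^-2 * (98*d^2 + 105*d^4 + 7*d^6) = 7*A^10 + 147*A^6 + 623*A^2 + 966*A^-2 + 623*A^-6 + 147*A^-10 + 7*A^-14
  A^-4 * (76*d^3 + 43*d^5 + d^7) = -A^10 - 50*A^6 - 312*A^2 - 693*A^-2 - 693*A^-6 - 312*A^-10 - 50*A^-14 - A^-18
  A^-6 * (35*d^4 + 10*d^6) = 10*A^6 + 95*A^2 + 290*A^-2 + 410*A^-6 + 290*A^-10 + 95*A^-14 + 10*A^-18
  A^-8 * (9*d^5 + d^7) = -A^6 - 16*A^2 - 66*A^-2 - 125*A^-6 - 125*A^-10 - 66*A^-14 - 16*A^-18 - A^-22
  A^-10 * (d^6) = A^2 + 6*A^-2 + 15*A^-6 + 20*A^-10 + 15*A^-14 + 6*A^-18 + A^-22
Summing the groups: <K> = A^14 + A^6 - A^-2 + A^-6 - A^-10 + A^-14 - A^-18
Normalise by the writhe: (-A^3)^(-w) = (-A^3)^(-10) = A^-30, so f(A) = A^-30 * <K> = A^-16 + A^-24 - A^-32 + A^-36 - A^-40 + A^-44 - A^-48.
Substitute A = t^(-1/4), i.e. A^e → t^(-e/4): V(t) = -t^12 + t^11 - t^10 + t^9 - t^8 + t^6 + t^4

Answer: -t^12 + t^11 - t^10 + t^9 - t^8 + t^6 + t^4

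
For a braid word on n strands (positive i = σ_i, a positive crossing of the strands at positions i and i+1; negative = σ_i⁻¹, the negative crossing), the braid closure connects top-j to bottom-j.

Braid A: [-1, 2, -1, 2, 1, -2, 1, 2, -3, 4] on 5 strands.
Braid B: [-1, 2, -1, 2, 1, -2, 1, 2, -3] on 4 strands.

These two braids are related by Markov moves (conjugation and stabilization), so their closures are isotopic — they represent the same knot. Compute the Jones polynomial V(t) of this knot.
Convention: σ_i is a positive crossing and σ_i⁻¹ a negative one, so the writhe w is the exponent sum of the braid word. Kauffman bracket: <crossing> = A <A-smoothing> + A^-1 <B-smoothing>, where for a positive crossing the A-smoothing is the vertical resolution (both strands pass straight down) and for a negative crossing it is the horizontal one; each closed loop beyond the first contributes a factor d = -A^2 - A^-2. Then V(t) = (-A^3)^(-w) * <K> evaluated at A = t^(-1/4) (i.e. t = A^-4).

Markov-equivalent braids have isotopic closures, hence identical knot invariants. Strip the Markov moves from each word to reach a common short braid β, then compute V(t) once on β.
Braid A: s1^-1 s2 s1^-1 s2 s1 s2^-1 s1 s2 s3^-1 s4 on 5 strands reduces by inverse Markov moves (closure unchanged at each step):
  Destabilize: the word has the form β·s4 where s4 occurs only as the final letter (β ∈ B_4); drop it and the last strand → 4 strands.
  Destabilize: the word has the form β·s3^-1 where s3^-1 occurs only as the final letter (β ∈ B_3); drop it and the last strand → 3 strands.
Reduced to β = s1^-1 s2 s1^-1 s2 s1 s2^-1 s1 s2 on 3 strands, 8 crossings.
Braid B: s1^-1 s2 s1^-1 s2 s1 s2^-1 s1 s2 s3^-1 on 4 strands reduces by inverse Markov moves (closure unchanged at each step):
  Destabilize: the word has the form β·s3^-1 where s3^-1 occurs only as the final letter (β ∈ B_3); drop it and the last strand → 3 strands.
Reduced to β = s1^-1 s2 s1^-1 s2 s1 s2^-1 s1 s2 on 3 strands, 8 crossings.
Both give the same β = s1^-1 s2 s1^-1 s2 s1 s2^-1 s1 s2 on 3 strands, so one state sum suffices:
Braid: s1^-1 s2 s1^-1 s2 s1 s2^-1 s1 s2 on 3 strands, 8 crossings.
Writhe w = (#positive) - (#negative) = 5 - 3 = 2.
Enumerate smoothing states for the bracket polynomial. There are 2^8 = 256 states.
Smooth each crossing (0=||, 1=⌣⌢); contribution A^(Σ sign_k(1-2s_k)) * d^(L-1).
Tabulate the states by total A-exponent and number of loops L (A-exp: L × count):
  A^8: L=2 ×1
  A^6: L=1 ×3, L=3 ×5
  A^4: L=2 ×22, L=4 ×6
  A^2: L=1 ×18, L=3 ×37, L=5 ×1
  A^0: L=2 ×58, L=4 ×12
  A^-2: L=1 ×24, L=3 ×31, L=5 ×1
  A^-4: L=2 ×23, L=4 ×5
  A^-6: L=3 ×8
  A^-8: L=4 ×1
Each group contributes A^e * Σ count * d^(L-1):
Powers of d = -A^2 - A^-2: d^2 = A^4 + 2 + A^-4; d^3 = -A^6 - 3*A^2 - 3*A^-2 - A^-6; d^4 = A^8 + 4*A^4 + 6 + 4*A^-4 + A^-8.
  A^8 * (d) = -A^10 - A^6
  A^6 * (3 + 5*d^2) = 5*A^10 + 13*A^6 + 5*A^2
  A^4 * (22*d + 6*d^3) = -6*A^10 - 40*A^6 - 40*A^2 - 6*A^-2
  A^2 * (18 + 37*d^2 + d^4) = A^10 + 41*A^6 + 98*A^2 + 41*A^-2 + A^-6
  A^0 * (58*d + 12*d^3) = -12*A^6 - 94*A^2 - 94*A^-2 - 12*A^-6
  A^-2 * (24 + 31*d^2 + d^4) = A^6 + 35*A^2 + 92*A^-2 + 35*A^-6 + A^-10
  A^-4 * (23*d + 5*d^3) = -5*A^2 - 38*A^-2 - 38*A^-6 - 5*A^-10
  A^-6 * (8*d^2) = 8*A^-2 + 16*A^-6 + 8*A^-10
  A^-8 * (d^3) = -A^-2 - 3*A^-6 - 3*A^-10 - A^-14
Summing the groups: <K> = -A^10 + 2*A^6 - A^2 + 2*A^-2 - A^-6 + A^-10 - A^-14
Normalise by the writhe: (-A^3)^(-w) = (-A^3)^(-2) = A^-6, so f(A) = A^-6 * <K> = -A^4 + 2 - A^-4 + 2*A^-8 - A^-12 + A^-16 - A^-20.
Substitute A = t^(-1/4), i.e. A^e → t^(-e/4): V(t) = -t^5 + t^4 - t^3 + 2*t^2 - t + 2 - t^-1

Answer: -t^5 + t^4 - t^3 + 2*t^2 - t + 2 - t^-1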